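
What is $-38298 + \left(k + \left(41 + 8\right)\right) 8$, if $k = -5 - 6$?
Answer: $-37994$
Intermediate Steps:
$k = -11$ ($k = -5 - 6 = -11$)
$-38298 + \left(k + \left(41 + 8\right)\right) 8 = -38298 + \left(-11 + \left(41 + 8\right)\right) 8 = -38298 + \left(-11 + 49\right) 8 = -38298 + 38 \cdot 8 = -38298 + 304 = -37994$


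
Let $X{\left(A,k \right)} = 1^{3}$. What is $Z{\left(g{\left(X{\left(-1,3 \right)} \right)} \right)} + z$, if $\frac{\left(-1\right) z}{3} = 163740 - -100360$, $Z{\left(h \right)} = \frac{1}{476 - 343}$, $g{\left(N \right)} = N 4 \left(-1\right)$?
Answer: $- \frac{105375899}{133} \approx -7.923 \cdot 10^{5}$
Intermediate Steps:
$X{\left(A,k \right)} = 1$
$g{\left(N \right)} = - 4 N$ ($g{\left(N \right)} = 4 N \left(-1\right) = - 4 N$)
$Z{\left(h \right)} = \frac{1}{133}$
$z = -792300$ ($z = - 3 \left(163740 - -100360\right) = - 3 \left(163740 + 100360\right) = \left(-3\right) 264100 = -792300$)
$Z{\left(g{\left(X{\left(-1,3 \right)} \right)} \right)} + z = \frac{1}{133} - 792300 = - \frac{105375899}{133}$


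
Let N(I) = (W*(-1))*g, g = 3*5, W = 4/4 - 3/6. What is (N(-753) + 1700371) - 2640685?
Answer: -1880643/2 ≈ -9.4032e+5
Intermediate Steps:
W = ½ (W = 4*(¼) - 3*⅙ = 1 - ½ = ½ ≈ 0.50000)
g = 15
N(I) = -15/2 (N(I) = ((½)*(-1))*15 = -½*15 = -15/2)
(N(-753) + 1700371) - 2640685 = (-15/2 + 1700371) - 2640685 = 3400727/2 - 2640685 = -1880643/2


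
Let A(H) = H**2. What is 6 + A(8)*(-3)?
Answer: -186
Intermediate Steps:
6 + A(8)*(-3) = 6 + 8**2*(-3) = 6 + 64*(-3) = 6 - 192 = -186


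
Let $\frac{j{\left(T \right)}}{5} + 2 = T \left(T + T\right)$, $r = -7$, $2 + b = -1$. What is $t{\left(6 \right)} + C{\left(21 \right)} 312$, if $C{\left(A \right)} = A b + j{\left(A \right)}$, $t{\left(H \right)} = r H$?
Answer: $1353102$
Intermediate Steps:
$b = -3$ ($b = -2 - 1 = -3$)
$j{\left(T \right)} = -10 + 10 T^{2}$ ($j{\left(T \right)} = -10 + 5 T \left(T + T\right) = -10 + 5 T 2 T = -10 + 5 \cdot 2 T^{2} = -10 + 10 T^{2}$)
$t{\left(H \right)} = - 7 H$
$C{\left(A \right)} = -10 - 3 A + 10 A^{2}$ ($C{\left(A \right)} = A \left(-3\right) + \left(-10 + 10 A^{2}\right) = - 3 A + \left(-10 + 10 A^{2}\right) = -10 - 3 A + 10 A^{2}$)
$t{\left(6 \right)} + C{\left(21 \right)} 312 = \left(-7\right) 6 + \left(-10 - 63 + 10 \cdot 21^{2}\right) 312 = -42 + \left(-10 - 63 + 10 \cdot 441\right) 312 = -42 + \left(-10 - 63 + 4410\right) 312 = -42 + 4337 \cdot 312 = -42 + 1353144 = 1353102$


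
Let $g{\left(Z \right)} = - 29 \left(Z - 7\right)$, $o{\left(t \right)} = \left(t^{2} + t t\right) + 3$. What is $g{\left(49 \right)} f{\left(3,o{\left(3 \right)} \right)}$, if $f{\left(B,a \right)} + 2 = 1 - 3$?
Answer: $4872$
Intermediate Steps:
$o{\left(t \right)} = 3 + 2 t^{2}$ ($o{\left(t \right)} = \left(t^{2} + t^{2}\right) + 3 = 2 t^{2} + 3 = 3 + 2 t^{2}$)
$f{\left(B,a \right)} = -4$ ($f{\left(B,a \right)} = -2 + \left(1 - 3\right) = -2 - 2 = -4$)
$g{\left(Z \right)} = 203 - 29 Z$ ($g{\left(Z \right)} = - 29 \left(-7 + Z\right) = 203 - 29 Z$)
$g{\left(49 \right)} f{\left(3,o{\left(3 \right)} \right)} = \left(203 - 1421\right) \left(-4\right) = \left(-1218\right) \left(-4\right) = 4872$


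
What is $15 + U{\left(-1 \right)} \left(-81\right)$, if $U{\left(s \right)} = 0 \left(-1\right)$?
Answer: $15$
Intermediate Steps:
$U{\left(s \right)} = 0$
$15 + U{\left(-1 \right)} \left(-81\right) = 15 + 0 \left(-81\right) = 15 + 0 = 15$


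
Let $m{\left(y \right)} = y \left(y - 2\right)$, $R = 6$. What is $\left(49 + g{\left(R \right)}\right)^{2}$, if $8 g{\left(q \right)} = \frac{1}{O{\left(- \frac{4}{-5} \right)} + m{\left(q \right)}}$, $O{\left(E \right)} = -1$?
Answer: $\frac{81306289}{33856} \approx 2401.5$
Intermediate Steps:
$m{\left(y \right)} = y \left(-2 + y\right)$
$g{\left(q \right)} = \frac{1}{8 \left(-1 + q \left(-2 + q\right)\right)}$
$\left(49 + g{\left(R \right)}\right)^{2} = \left(49 + \frac{1}{8 \left(-1 + 6 \left(-2 + 6\right)\right)}\right)^{2} = \left(49 + \frac{1}{8 \left(-1 + 6 \cdot 4\right)}\right)^{2} = \left(49 + \frac{1}{8 \left(-1 + 24\right)}\right)^{2} = \left(49 + \frac{1}{8 \cdot 23}\right)^{2} = \left(49 + \frac{1}{8} \cdot \frac{1}{23}\right)^{2} = \left(49 + \frac{1}{184}\right)^{2} = \left(\frac{9017}{184}\right)^{2} = \frac{81306289}{33856}$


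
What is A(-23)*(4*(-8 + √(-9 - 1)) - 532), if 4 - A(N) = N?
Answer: -15228 + 108*I*√10 ≈ -15228.0 + 341.53*I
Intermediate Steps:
A(N) = 4 - N
A(-23)*(4*(-8 + √(-9 - 1)) - 532) = (4 - 1*(-23))*(4*(-8 + √(-9 - 1)) - 532) = (4 + 23)*(4*(-8 + √(-10)) - 532) = 27*(4*(-8 + I*√10) - 532) = 27*((-32 + 4*I*√10) - 532) = 27*(-564 + 4*I*√10) = -15228 + 108*I*√10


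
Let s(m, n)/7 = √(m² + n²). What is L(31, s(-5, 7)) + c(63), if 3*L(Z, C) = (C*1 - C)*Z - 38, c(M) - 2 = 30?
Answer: 58/3 ≈ 19.333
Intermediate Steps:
c(M) = 32 (c(M) = 2 + 30 = 32)
s(m, n) = 7*√(m² + n²)
L(Z, C) = -38/3 (L(Z, C) = ((C*1 - C)*Z - 38)/3 = ((C - C)*Z - 38)/3 = (0*Z - 38)/3 = (0 - 38)/3 = (⅓)*(-38) = -38/3)
L(31, s(-5, 7)) + c(63) = -38/3 + 32 = 58/3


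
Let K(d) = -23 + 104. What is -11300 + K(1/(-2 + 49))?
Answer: -11219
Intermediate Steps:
K(d) = 81
-11300 + K(1/(-2 + 49)) = -11300 + 81 = -11219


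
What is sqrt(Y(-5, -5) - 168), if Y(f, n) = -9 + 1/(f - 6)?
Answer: 2*I*sqrt(5357)/11 ≈ 13.308*I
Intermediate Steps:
Y(f, n) = -9 + 1/(-6 + f)
sqrt(Y(-5, -5) - 168) = sqrt((55 - 9*(-5))/(-6 - 5) - 168) = sqrt((55 + 45)/(-11) - 168) = sqrt(-1/11*100 - 168) = sqrt(-100/11 - 168) = sqrt(-1948/11) = 2*I*sqrt(5357)/11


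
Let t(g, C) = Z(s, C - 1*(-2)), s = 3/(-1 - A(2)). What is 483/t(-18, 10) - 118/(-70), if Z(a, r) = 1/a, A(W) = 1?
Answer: -50597/70 ≈ -722.81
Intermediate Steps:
s = -3/2 (s = 3/(-1 - 1*1) = 3/(-1 - 1) = 3/(-2) = 3*(-½) = -3/2 ≈ -1.5000)
t(g, C) = -⅔ (t(g, C) = 1/(-3/2) = -⅔)
483/t(-18, 10) - 118/(-70) = 483/(-⅔) - 118/(-70) = 483*(-3/2) - 118*(-1/70) = -1449/2 + 59/35 = -50597/70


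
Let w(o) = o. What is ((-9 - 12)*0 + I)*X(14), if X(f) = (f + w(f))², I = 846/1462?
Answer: 331632/731 ≈ 453.67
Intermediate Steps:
I = 423/731 (I = 846*(1/1462) = 423/731 ≈ 0.57866)
X(f) = 4*f² (X(f) = (f + f)² = (2*f)² = 4*f²)
((-9 - 12)*0 + I)*X(14) = ((-9 - 12)*0 + 423/731)*(4*14²) = (-21*0 + 423/731)*(4*196) = (0 + 423/731)*784 = (423/731)*784 = 331632/731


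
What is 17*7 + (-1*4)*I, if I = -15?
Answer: 179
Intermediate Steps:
17*7 + (-1*4)*I = 17*7 - 1*4*(-15) = 119 - 4*(-15) = 119 + 60 = 179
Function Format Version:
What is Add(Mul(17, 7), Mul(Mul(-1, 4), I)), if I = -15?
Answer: 179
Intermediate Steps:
Add(Mul(17, 7), Mul(Mul(-1, 4), I)) = Add(Mul(17, 7), Mul(Mul(-1, 4), -15)) = Add(119, Mul(-4, -15)) = Add(119, 60) = 179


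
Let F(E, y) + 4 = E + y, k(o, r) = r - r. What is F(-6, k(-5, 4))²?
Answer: 100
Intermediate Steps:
k(o, r) = 0
F(E, y) = -4 + E + y (F(E, y) = -4 + (E + y) = -4 + E + y)
F(-6, k(-5, 4))² = (-4 - 6 + 0)² = (-10)² = 100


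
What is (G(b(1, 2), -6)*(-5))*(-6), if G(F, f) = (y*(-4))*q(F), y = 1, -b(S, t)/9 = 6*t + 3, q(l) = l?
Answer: 16200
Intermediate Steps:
b(S, t) = -27 - 54*t (b(S, t) = -9*(6*t + 3) = -9*(3 + 6*t) = -27 - 54*t)
G(F, f) = -4*F (G(F, f) = (1*(-4))*F = -4*F)
(G(b(1, 2), -6)*(-5))*(-6) = (-4*(-27 - 54*2)*(-5))*(-6) = (-4*(-27 - 108)*(-5))*(-6) = (-4*(-135)*(-5))*(-6) = (540*(-5))*(-6) = -2700*(-6) = 16200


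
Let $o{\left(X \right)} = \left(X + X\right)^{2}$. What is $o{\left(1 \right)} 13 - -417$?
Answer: $469$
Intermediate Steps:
$o{\left(X \right)} = 4 X^{2}$ ($o{\left(X \right)} = \left(2 X\right)^{2} = 4 X^{2}$)
$o{\left(1 \right)} 13 - -417 = 4 \cdot 1^{2} \cdot 13 - -417 = 4 \cdot 1 \cdot 13 + 417 = 4 \cdot 13 + 417 = 52 + 417 = 469$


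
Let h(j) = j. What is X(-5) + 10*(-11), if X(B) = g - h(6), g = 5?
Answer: -111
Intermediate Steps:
X(B) = -1 (X(B) = 5 - 1*6 = 5 - 6 = -1)
X(-5) + 10*(-11) = -1 + 10*(-11) = -1 - 110 = -111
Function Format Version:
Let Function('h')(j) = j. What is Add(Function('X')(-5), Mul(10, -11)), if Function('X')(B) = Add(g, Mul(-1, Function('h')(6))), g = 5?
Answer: -111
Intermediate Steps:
Function('X')(B) = -1 (Function('X')(B) = Add(5, Mul(-1, 6)) = Add(5, -6) = -1)
Add(Function('X')(-5), Mul(10, -11)) = Add(-1, Mul(10, -11)) = Add(-1, -110) = -111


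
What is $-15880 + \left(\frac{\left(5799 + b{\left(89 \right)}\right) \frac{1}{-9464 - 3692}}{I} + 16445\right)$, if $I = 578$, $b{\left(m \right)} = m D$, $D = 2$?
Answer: $\frac{4296348943}{7604168} \approx 565.0$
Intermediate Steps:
$b{\left(m \right)} = 2 m$ ($b{\left(m \right)} = m 2 = 2 m$)
$-15880 + \left(\frac{\left(5799 + b{\left(89 \right)}\right) \frac{1}{-9464 - 3692}}{I} + 16445\right) = -15880 + \left(\frac{\left(5799 + 2 \cdot 89\right) \frac{1}{-9464 - 3692}}{578} + 16445\right) = -15880 + \left(\frac{5799 + 178}{-13156} \cdot \frac{1}{578} + 16445\right) = -15880 + \left(5977 \left(- \frac{1}{13156}\right) \frac{1}{578} + 16445\right) = -15880 + \left(\left(- \frac{5977}{13156}\right) \frac{1}{578} + 16445\right) = -15880 + \left(- \frac{5977}{7604168} + 16445\right) = -15880 + \frac{125050536783}{7604168} = \frac{4296348943}{7604168}$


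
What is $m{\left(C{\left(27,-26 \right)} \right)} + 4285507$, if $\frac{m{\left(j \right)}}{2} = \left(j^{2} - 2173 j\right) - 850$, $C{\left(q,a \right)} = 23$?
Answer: $4184907$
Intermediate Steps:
$m{\left(j \right)} = -1700 - 4346 j + 2 j^{2}$ ($m{\left(j \right)} = 2 \left(\left(j^{2} - 2173 j\right) - 850\right) = 2 \left(-850 + j^{2} - 2173 j\right) = -1700 - 4346 j + 2 j^{2}$)
$m{\left(C{\left(27,-26 \right)} \right)} + 4285507 = \left(-1700 - 99958 + 2 \cdot 23^{2}\right) + 4285507 = \left(-1700 - 99958 + 2 \cdot 529\right) + 4285507 = \left(-1700 - 99958 + 1058\right) + 4285507 = -100600 + 4285507 = 4184907$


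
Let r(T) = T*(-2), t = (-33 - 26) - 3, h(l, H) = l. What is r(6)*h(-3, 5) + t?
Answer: -26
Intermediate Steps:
t = -62 (t = -59 - 3 = -62)
r(T) = -2*T
r(6)*h(-3, 5) + t = -2*6*(-3) - 62 = -12*(-3) - 62 = 36 - 62 = -26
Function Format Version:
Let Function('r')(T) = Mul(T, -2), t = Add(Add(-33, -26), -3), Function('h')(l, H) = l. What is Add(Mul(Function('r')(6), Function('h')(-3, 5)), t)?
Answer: -26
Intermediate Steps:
t = -62 (t = Add(-59, -3) = -62)
Function('r')(T) = Mul(-2, T)
Add(Mul(Function('r')(6), Function('h')(-3, 5)), t) = Add(Mul(Mul(-2, 6), -3), -62) = Add(Mul(-12, -3), -62) = Add(36, -62) = -26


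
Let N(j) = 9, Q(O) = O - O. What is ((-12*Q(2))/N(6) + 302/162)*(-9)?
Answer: -151/9 ≈ -16.778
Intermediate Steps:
Q(O) = 0
((-12*Q(2))/N(6) + 302/162)*(-9) = (-12*0/9 + 302/162)*(-9) = (0*(⅑) + 302*(1/162))*(-9) = (0 + 151/81)*(-9) = (151/81)*(-9) = -151/9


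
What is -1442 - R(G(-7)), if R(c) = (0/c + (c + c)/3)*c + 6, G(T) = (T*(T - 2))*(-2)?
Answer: -12032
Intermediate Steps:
G(T) = -2*T*(-2 + T) (G(T) = (T*(-2 + T))*(-2) = -2*T*(-2 + T))
R(c) = 6 + 2*c**2/3 (R(c) = (0 + (2*c)*(1/3))*c + 6 = (0 + 2*c/3)*c + 6 = (2*c/3)*c + 6 = 2*c**2/3 + 6 = 6 + 2*c**2/3)
-1442 - R(G(-7)) = -1442 - (6 + 2*(2*(-7)*(2 - 1*(-7)))**2/3) = -1442 - (6 + 2*(2*(-7)*(2 + 7))**2/3) = -1442 - (6 + 2*(2*(-7)*9)**2/3) = -1442 - (6 + (2/3)*(-126)**2) = -1442 - (6 + (2/3)*15876) = -1442 - (6 + 10584) = -1442 - 1*10590 = -1442 - 10590 = -12032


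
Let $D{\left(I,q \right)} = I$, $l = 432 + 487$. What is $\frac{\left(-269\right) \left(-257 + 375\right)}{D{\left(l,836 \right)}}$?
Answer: $- \frac{31742}{919} \approx -34.54$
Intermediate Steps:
$l = 919$
$\frac{\left(-269\right) \left(-257 + 375\right)}{D{\left(l,836 \right)}} = \frac{\left(-269\right) \left(-257 + 375\right)}{919} = \left(-269\right) 118 \cdot \frac{1}{919} = \left(-31742\right) \frac{1}{919} = - \frac{31742}{919}$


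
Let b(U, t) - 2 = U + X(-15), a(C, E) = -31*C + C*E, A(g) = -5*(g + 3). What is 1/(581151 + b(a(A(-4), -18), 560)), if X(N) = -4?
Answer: 1/580904 ≈ 1.7215e-6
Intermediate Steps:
A(g) = -15 - 5*g (A(g) = -5*(3 + g) = -15 - 5*g)
b(U, t) = -2 + U (b(U, t) = 2 + (U - 4) = 2 + (-4 + U) = -2 + U)
1/(581151 + b(a(A(-4), -18), 560)) = 1/(581151 + (-2 + (-15 - 5*(-4))*(-31 - 18))) = 1/(581151 + (-2 + (-15 + 20)*(-49))) = 1/(581151 + (-2 + 5*(-49))) = 1/(581151 + (-2 - 245)) = 1/(581151 - 247) = 1/580904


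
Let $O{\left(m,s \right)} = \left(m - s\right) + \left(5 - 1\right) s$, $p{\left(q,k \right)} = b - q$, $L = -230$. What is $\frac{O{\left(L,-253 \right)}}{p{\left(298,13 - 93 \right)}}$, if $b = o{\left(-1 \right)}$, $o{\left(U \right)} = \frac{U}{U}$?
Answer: $\frac{989}{297} \approx 3.33$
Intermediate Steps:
$o{\left(U \right)} = 1$
$b = 1$
$p{\left(q,k \right)} = 1 - q$
$O{\left(m,s \right)} = m + 3 s$ ($O{\left(m,s \right)} = \left(m - s\right) + 4 s = m + 3 s$)
$\frac{O{\left(L,-253 \right)}}{p{\left(298,13 - 93 \right)}} = \frac{-230 + 3 \left(-253\right)}{1 - 298} = \frac{-230 - 759}{1 - 298} = - \frac{989}{-297} = \left(-989\right) \left(- \frac{1}{297}\right) = \frac{989}{297}$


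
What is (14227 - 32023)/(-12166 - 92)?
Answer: 2966/2043 ≈ 1.4518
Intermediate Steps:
(14227 - 32023)/(-12166 - 92) = -17796/(-12258) = -17796*(-1/12258) = 2966/2043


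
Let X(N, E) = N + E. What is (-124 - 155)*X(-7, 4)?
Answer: 837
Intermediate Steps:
X(N, E) = E + N
(-124 - 155)*X(-7, 4) = (-124 - 155)*(4 - 7) = -279*(-3) = 837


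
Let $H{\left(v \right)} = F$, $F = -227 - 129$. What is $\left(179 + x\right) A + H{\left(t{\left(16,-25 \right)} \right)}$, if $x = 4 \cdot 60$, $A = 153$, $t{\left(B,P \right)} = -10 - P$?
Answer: $63751$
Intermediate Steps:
$F = -356$ ($F = -227 - 129 = -356$)
$H{\left(v \right)} = -356$
$x = 240$
$\left(179 + x\right) A + H{\left(t{\left(16,-25 \right)} \right)} = \left(179 + 240\right) 153 - 356 = 419 \cdot 153 - 356 = 64107 - 356 = 63751$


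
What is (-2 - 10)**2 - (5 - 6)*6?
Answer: 150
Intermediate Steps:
(-2 - 10)**2 - (5 - 6)*6 = (-12)**2 - (-1)*6 = 144 - 1*(-6) = 144 + 6 = 150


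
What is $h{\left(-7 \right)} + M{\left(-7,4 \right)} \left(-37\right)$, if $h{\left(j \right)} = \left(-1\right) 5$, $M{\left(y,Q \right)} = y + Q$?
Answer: $106$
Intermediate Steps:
$M{\left(y,Q \right)} = Q + y$
$h{\left(j \right)} = -5$
$h{\left(-7 \right)} + M{\left(-7,4 \right)} \left(-37\right) = -5 + \left(4 - 7\right) \left(-37\right) = -5 - -111 = -5 + 111 = 106$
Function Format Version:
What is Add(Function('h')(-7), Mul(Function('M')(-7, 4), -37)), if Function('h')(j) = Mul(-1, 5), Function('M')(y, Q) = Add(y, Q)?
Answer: 106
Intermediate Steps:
Function('M')(y, Q) = Add(Q, y)
Function('h')(j) = -5
Add(Function('h')(-7), Mul(Function('M')(-7, 4), -37)) = Add(-5, Mul(Add(4, -7), -37)) = Add(-5, Mul(-3, -37)) = Add(-5, 111) = 106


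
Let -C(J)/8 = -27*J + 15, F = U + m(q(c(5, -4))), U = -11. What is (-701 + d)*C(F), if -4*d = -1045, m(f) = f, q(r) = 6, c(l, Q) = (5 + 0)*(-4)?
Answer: 527700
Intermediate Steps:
c(l, Q) = -20 (c(l, Q) = 5*(-4) = -20)
d = 1045/4 (d = -¼*(-1045) = 1045/4 ≈ 261.25)
F = -5 (F = -11 + 6 = -5)
C(J) = -120 + 216*J (C(J) = -8*(-27*J + 15) = -8*(15 - 27*J) = -120 + 216*J)
(-701 + d)*C(F) = (-701 + 1045/4)*(-120 + 216*(-5)) = -1759*(-120 - 1080)/4 = -1759/4*(-1200) = 527700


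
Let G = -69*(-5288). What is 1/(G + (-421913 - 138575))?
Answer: -1/195616 ≈ -5.1121e-6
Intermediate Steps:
G = 364872
1/(G + (-421913 - 138575)) = 1/(364872 + (-421913 - 138575)) = 1/(364872 - 560488) = 1/(-195616) = -1/195616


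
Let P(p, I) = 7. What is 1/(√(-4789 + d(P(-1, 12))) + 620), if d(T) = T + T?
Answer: 124/77835 - I*√191/77835 ≈ 0.0015931 - 0.00017756*I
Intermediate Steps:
d(T) = 2*T
1/(√(-4789 + d(P(-1, 12))) + 620) = 1/(√(-4789 + 2*7) + 620) = 1/(√(-4789 + 14) + 620) = 1/(√(-4775) + 620) = 1/(5*I*√191 + 620) = 1/(620 + 5*I*√191)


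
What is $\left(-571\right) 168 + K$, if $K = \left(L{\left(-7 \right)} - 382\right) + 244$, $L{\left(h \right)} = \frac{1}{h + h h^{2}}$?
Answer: $- \frac{33623101}{350} \approx -96066.0$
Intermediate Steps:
$L{\left(h \right)} = \frac{1}{h + h^{3}}$
$K = - \frac{48301}{350}$ ($K = \left(\frac{1}{-7 + \left(-7\right)^{3}} - 382\right) + 244 = \left(\frac{1}{-7 - 343} - 382\right) + 244 = \left(\frac{1}{-350} - 382\right) + 244 = \left(- \frac{1}{350} - 382\right) + 244 = - \frac{133701}{350} + 244 = - \frac{48301}{350} \approx -138.0$)
$\left(-571\right) 168 + K = \left(-571\right) 168 - \frac{48301}{350} = -95928 - \frac{48301}{350} = - \frac{33623101}{350}$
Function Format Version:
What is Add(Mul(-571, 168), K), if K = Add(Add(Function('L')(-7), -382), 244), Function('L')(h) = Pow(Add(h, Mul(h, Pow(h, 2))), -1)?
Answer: Rational(-33623101, 350) ≈ -96066.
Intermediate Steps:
Function('L')(h) = Pow(Add(h, Pow(h, 3)), -1)
K = Rational(-48301, 350) (K = Add(Add(Pow(Add(-7, Pow(-7, 3)), -1), -382), 244) = Add(Add(Pow(Add(-7, -343), -1), -382), 244) = Add(Add(Pow(-350, -1), -382), 244) = Add(Add(Rational(-1, 350), -382), 244) = Add(Rational(-133701, 350), 244) = Rational(-48301, 350) ≈ -138.00)
Add(Mul(-571, 168), K) = Add(Mul(-571, 168), Rational(-48301, 350)) = Add(-95928, Rational(-48301, 350)) = Rational(-33623101, 350)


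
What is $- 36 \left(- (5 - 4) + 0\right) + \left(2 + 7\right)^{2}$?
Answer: $117$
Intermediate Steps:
$- 36 \left(- (5 - 4) + 0\right) + \left(2 + 7\right)^{2} = - 36 \left(\left(-1\right) 1 + 0\right) + 9^{2} = - 36 \left(-1 + 0\right) + 81 = \left(-36\right) \left(-1\right) + 81 = 36 + 81 = 117$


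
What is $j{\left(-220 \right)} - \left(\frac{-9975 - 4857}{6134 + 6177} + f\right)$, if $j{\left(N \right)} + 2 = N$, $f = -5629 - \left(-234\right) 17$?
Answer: $\frac{17607251}{12311} \approx 1430.2$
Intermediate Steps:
$f = -1651$ ($f = -5629 - -3978 = -5629 + 3978 = -1651$)
$j{\left(N \right)} = -2 + N$
$j{\left(-220 \right)} - \left(\frac{-9975 - 4857}{6134 + 6177} + f\right) = \left(-2 - 220\right) - \left(\frac{-9975 - 4857}{6134 + 6177} - 1651\right) = -222 - \left(- \frac{14832}{12311} - 1651\right) = -222 - - \frac{20340293}{12311} = -222 + \frac{20340293}{12311} = \frac{17607251}{12311}$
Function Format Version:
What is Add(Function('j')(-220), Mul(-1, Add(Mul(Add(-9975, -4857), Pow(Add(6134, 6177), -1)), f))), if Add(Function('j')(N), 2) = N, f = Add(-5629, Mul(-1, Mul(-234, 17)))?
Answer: Rational(17607251, 12311) ≈ 1430.2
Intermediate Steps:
f = -1651 (f = Add(-5629, Mul(-1, -3978)) = Add(-5629, 3978) = -1651)
Function('j')(N) = Add(-2, N)
Add(Function('j')(-220), Mul(-1, Add(Mul(Add(-9975, -4857), Pow(Add(6134, 6177), -1)), f))) = Add(Add(-2, -220), Mul(-1, Add(Mul(Add(-9975, -4857), Pow(Add(6134, 6177), -1)), -1651))) = Add(-222, Mul(-1, Add(Mul(-14832, Pow(12311, -1)), -1651))) = Add(-222, Mul(-1, Add(Mul(-14832, Rational(1, 12311)), -1651))) = Add(-222, Mul(-1, Add(Rational(-14832, 12311), -1651))) = Add(-222, Mul(-1, Rational(-20340293, 12311))) = Add(-222, Rational(20340293, 12311)) = Rational(17607251, 12311)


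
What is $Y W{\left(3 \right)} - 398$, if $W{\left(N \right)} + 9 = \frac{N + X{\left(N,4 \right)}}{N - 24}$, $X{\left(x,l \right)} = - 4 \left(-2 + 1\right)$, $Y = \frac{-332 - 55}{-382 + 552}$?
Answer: $- \frac{32024}{85} \approx -376.75$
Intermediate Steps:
$Y = - \frac{387}{170} \approx -2.2765$
$X{\left(x,l \right)} = 4$ ($X{\left(x,l \right)} = \left(-4\right) \left(-1\right) = 4$)
$W{\left(N \right)} = -9 + \frac{4 + N}{-24 + N}$ ($W{\left(N \right)} = -9 + \frac{N + 4}{N - 24} = -9 + \frac{4 + N}{-24 + N}$)
$Y W{\left(3 \right)} - 398 = - \frac{387 \frac{4 \left(55 - 6\right)}{-24 + 3}}{170} - 398 = - \frac{387 \frac{4 \left(55 - 6\right)}{-21}}{170} - 398 = - \frac{387 \cdot 4 \left(- \frac{1}{21}\right) 49}{170} - 398 = \left(- \frac{387}{170}\right) \left(- \frac{28}{3}\right) - 398 = \frac{1806}{85} - 398 = - \frac{32024}{85}$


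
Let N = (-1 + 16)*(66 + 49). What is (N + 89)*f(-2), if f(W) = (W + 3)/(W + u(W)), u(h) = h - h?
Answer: -907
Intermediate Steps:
u(h) = 0
f(W) = (3 + W)/W (f(W) = (W + 3)/(W + 0) = (3 + W)/W)
N = 1725 (N = 15*115 = 1725)
(N + 89)*f(-2) = (1725 + 89)*((3 - 2)/(-2)) = 1814*(-½*1) = 1814*(-½) = -907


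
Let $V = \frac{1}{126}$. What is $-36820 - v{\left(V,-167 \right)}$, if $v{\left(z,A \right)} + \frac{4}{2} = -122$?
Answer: $-36696$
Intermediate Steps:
$V = \frac{1}{126} \approx 0.0079365$
$v{\left(z,A \right)} = -124$ ($v{\left(z,A \right)} = -2 - 122 = -124$)
$-36820 - v{\left(V,-167 \right)} = -36820 - -124 = -36820 + 124 = -36696$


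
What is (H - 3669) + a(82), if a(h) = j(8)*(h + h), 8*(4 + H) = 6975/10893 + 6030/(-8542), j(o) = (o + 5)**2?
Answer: 1491434963477/62032004 ≈ 24043.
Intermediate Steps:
j(o) = (5 + o)**2
H = -248636711/62032004 (H = -4 + (6975/10893 + 6030/(-8542))/8 = -4 + (6975*(1/10893) + 6030*(-1/8542))/8 = -4 + (2325/3631 - 3015/4271)/8 = -4 + (1/8)*(-1017390/15508001) = -4 - 508695/62032004 = -248636711/62032004 ≈ -4.0082)
a(h) = 338*h (a(h) = (5 + 8)**2*(h + h) = 13**2*(2*h) = 169*(2*h) = 338*h)
(H - 3669) + a(82) = (-248636711/62032004 - 3669) + 338*82 = -227844059387/62032004 + 27716 = 1491434963477/62032004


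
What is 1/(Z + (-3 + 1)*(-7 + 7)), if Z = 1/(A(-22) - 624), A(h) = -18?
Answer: -642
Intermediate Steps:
Z = -1/642 (Z = 1/(-18 - 624) = 1/(-642) = -1/642 ≈ -0.0015576)
1/(Z + (-3 + 1)*(-7 + 7)) = 1/(-1/642 + (-3 + 1)*(-7 + 7)) = 1/(-1/642 - 2*0) = 1/(-1/642 + 0) = 1/(-1/642) = -642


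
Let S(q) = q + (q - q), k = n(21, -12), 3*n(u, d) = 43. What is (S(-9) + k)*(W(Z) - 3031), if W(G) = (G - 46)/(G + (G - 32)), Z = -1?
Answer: -824056/51 ≈ -16158.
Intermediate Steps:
n(u, d) = 43/3 (n(u, d) = (⅓)*43 = 43/3)
k = 43/3 ≈ 14.333
S(q) = q (S(q) = q + 0 = q)
W(G) = (-46 + G)/(-32 + 2*G) (W(G) = (-46 + G)/(G + (-32 + G)) = (-46 + G)/(-32 + 2*G))
(S(-9) + k)*(W(Z) - 3031) = (-9 + 43/3)*((-46 - 1)/(2*(-16 - 1)) - 3031) = 16*((½)*(-47)/(-17) - 3031)/3 = 16*((½)*(-1/17)*(-47) - 3031)/3 = 16*(47/34 - 3031)/3 = (16/3)*(-103007/34) = -824056/51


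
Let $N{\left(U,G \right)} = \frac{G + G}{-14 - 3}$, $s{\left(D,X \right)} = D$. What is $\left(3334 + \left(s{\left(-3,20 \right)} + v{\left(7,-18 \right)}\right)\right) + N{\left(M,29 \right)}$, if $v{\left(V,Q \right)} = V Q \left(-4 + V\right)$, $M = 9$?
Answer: $\frac{50143}{17} \approx 2949.6$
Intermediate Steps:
$v{\left(V,Q \right)} = Q V \left(-4 + V\right)$
$N{\left(U,G \right)} = - \frac{2 G}{17}$ ($N{\left(U,G \right)} = \frac{2 G}{-17} = 2 G \left(- \frac{1}{17}\right) = - \frac{2 G}{17}$)
$\left(3334 + \left(s{\left(-3,20 \right)} + v{\left(7,-18 \right)}\right)\right) + N{\left(M,29 \right)} = \left(3334 - \left(3 + 126 \left(-4 + 7\right)\right)\right) - \frac{58}{17} = \left(3334 - \left(3 + 126 \cdot 3\right)\right) - \frac{58}{17} = \left(3334 - 381\right) - \frac{58}{17} = 2953 - \frac{58}{17} = \frac{50143}{17}$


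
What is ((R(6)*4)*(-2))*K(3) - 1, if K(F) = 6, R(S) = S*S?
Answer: -1729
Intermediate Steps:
R(S) = S²
((R(6)*4)*(-2))*K(3) - 1 = ((6²*4)*(-2))*6 - 1 = ((36*4)*(-2))*6 - 1 = (144*(-2))*6 - 1 = -288*6 - 1 = -1728 - 1 = -1729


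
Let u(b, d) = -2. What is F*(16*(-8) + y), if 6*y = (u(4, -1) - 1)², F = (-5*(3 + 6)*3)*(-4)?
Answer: -68310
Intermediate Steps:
F = 540 (F = (-5*9*3)*(-4) = -45*3*(-4) = -135*(-4) = 540)
y = 3/2 (y = (-2 - 1)²/6 = (⅙)*(-3)² = (⅙)*9 = 3/2 ≈ 1.5000)
F*(16*(-8) + y) = 540*(16*(-8) + 3/2) = 540*(-128 + 3/2) = 540*(-253/2) = -68310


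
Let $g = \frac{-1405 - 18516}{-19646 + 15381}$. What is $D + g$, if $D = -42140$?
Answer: $- \frac{179707179}{4265} \approx -42135.0$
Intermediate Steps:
$g = \frac{19921}{4265}$ ($g = - \frac{19921}{-4265} = \left(-19921\right) \left(- \frac{1}{4265}\right) = \frac{19921}{4265} \approx 4.6708$)
$D + g = -42140 + \frac{19921}{4265} = - \frac{179707179}{4265}$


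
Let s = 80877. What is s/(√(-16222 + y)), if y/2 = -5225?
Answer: -80877*I*√1667/6668 ≈ -495.22*I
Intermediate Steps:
y = -10450 (y = 2*(-5225) = -10450)
s/(√(-16222 + y)) = 80877/(√(-16222 - 10450)) = 80877/(√(-26672)) = 80877/((4*I*√1667)) = 80877*(-I*√1667/6668) = -80877*I*√1667/6668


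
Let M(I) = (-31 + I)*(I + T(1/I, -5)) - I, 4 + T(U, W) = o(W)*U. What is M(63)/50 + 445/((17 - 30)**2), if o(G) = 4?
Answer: 20854157/532350 ≈ 39.174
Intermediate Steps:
T(U, W) = -4 + 4*U
M(I) = -I + (-31 + I)*(-4 + I + 4/I) (M(I) = (-31 + I)*(I + (-4 + 4/I)) - I = (-31 + I)*(-4 + I + 4/I) - I = -I + (-31 + I)*(-4 + I + 4/I))
M(63)/50 + 445/((17 - 30)**2) = (128 + 63**2 - 124/63 - 36*63)/50 + 445/((17 - 30)**2) = (128 + 3969 - 124*1/63 - 2268)*(1/50) + 445/((-13)**2) = (128 + 3969 - 124/63 - 2268)*(1/50) + 445/169 = (115103/63)*(1/50) + 445*(1/169) = 115103/3150 + 445/169 = 20854157/532350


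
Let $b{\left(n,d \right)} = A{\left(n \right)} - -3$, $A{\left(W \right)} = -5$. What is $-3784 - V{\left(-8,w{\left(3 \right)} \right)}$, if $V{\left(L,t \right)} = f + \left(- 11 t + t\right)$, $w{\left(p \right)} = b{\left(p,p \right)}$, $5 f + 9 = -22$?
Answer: $- \frac{18989}{5} \approx -3797.8$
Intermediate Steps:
$f = - \frac{31}{5}$ ($f = - \frac{9}{5} + \frac{1}{5} \left(-22\right) = - \frac{9}{5} - \frac{22}{5} = - \frac{31}{5} \approx -6.2$)
$b{\left(n,d \right)} = -2$ ($b{\left(n,d \right)} = -5 - -3 = -5 + 3 = -2$)
$w{\left(p \right)} = -2$
$V{\left(L,t \right)} = - \frac{31}{5} - 10 t$ ($V{\left(L,t \right)} = - \frac{31}{5} + \left(- 11 t + t\right) = - \frac{31}{5} - 10 t$)
$-3784 - V{\left(-8,w{\left(3 \right)} \right)} = -3784 - \left(- \frac{31}{5} - -20\right) = -3784 - \left(- \frac{31}{5} + 20\right) = -3784 - \frac{69}{5} = - \frac{18989}{5}$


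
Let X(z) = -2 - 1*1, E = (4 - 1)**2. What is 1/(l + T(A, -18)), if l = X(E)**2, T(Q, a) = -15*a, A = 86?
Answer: 1/279 ≈ 0.0035842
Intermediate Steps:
E = 9 (E = 3**2 = 9)
X(z) = -3 (X(z) = -2 - 1 = -3)
l = 9 (l = (-3)**2 = 9)
1/(l + T(A, -18)) = 1/(9 - 15*(-18)) = 1/(9 + 270) = 1/279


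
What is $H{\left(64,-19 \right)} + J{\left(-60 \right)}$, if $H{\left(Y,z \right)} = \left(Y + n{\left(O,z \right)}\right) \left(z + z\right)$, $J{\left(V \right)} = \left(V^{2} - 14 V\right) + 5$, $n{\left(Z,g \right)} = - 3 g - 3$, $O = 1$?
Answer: $-39$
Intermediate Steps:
$n{\left(Z,g \right)} = -3 - 3 g$
$J{\left(V \right)} = 5 + V^{2} - 14 V$
$H{\left(Y,z \right)} = 2 z \left(-3 + Y - 3 z\right)$ ($H{\left(Y,z \right)} = \left(Y - \left(3 + 3 z\right)\right) \left(z + z\right) = \left(-3 + Y - 3 z\right) 2 z = 2 z \left(-3 + Y - 3 z\right)$)
$H{\left(64,-19 \right)} + J{\left(-60 \right)} = 2 \left(-19\right) \left(-3 + 64 - -57\right) + \left(5 + \left(-60\right)^{2} - -840\right) = 2 \left(-19\right) \left(-3 + 64 + 57\right) + \left(5 + 3600 + 840\right) = 2 \left(-19\right) 118 + 4445 = -4484 + 4445 = -39$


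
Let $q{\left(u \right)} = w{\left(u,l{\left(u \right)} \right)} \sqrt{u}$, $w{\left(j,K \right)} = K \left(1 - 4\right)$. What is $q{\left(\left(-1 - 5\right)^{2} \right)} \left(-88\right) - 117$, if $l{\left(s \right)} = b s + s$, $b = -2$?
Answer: $-57141$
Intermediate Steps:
$l{\left(s \right)} = - s$ ($l{\left(s \right)} = - 2 s + s = - s$)
$w{\left(j,K \right)} = - 3 K$ ($w{\left(j,K \right)} = K \left(-3\right) = - 3 K$)
$q{\left(u \right)} = 3 u^{\frac{3}{2}}$ ($q{\left(u \right)} = - 3 \left(- u\right) \sqrt{u} = 3 u \sqrt{u} = 3 u^{\frac{3}{2}}$)
$q{\left(\left(-1 - 5\right)^{2} \right)} \left(-88\right) - 117 = 3 \left(\left(-1 - 5\right)^{2}\right)^{\frac{3}{2}} \left(-88\right) - 117 = 3 \left(\left(-6\right)^{2}\right)^{\frac{3}{2}} \left(-88\right) - 117 = 3 \cdot 36^{\frac{3}{2}} \left(-88\right) - 117 = 3 \cdot 216 \left(-88\right) - 117 = 648 \left(-88\right) - 117 = -57024 - 117 = -57141$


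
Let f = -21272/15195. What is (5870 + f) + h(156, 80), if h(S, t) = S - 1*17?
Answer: 91285483/15195 ≈ 6007.6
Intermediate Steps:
h(S, t) = -17 + S (h(S, t) = S - 17 = -17 + S)
f = -21272/15195 (f = -21272*1/15195 = -21272/15195 ≈ -1.3999)
(5870 + f) + h(156, 80) = (5870 - 21272/15195) + (-17 + 156) = 89173378/15195 + 139 = 91285483/15195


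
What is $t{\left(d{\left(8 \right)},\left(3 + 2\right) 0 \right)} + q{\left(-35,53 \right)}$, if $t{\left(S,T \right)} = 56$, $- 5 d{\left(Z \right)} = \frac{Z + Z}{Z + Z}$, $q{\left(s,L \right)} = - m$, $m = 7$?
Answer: $49$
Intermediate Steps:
$q{\left(s,L \right)} = -7$ ($q{\left(s,L \right)} = \left(-1\right) 7 = -7$)
$d{\left(Z \right)} = - \frac{1}{5}$ ($d{\left(Z \right)} = - \frac{\left(Z + Z\right) \frac{1}{Z + Z}}{5} = - \frac{2 Z \frac{1}{2 Z}}{5} = \left(- \frac{1}{5}\right) 1 = - \frac{1}{5}$)
$t{\left(d{\left(8 \right)},\left(3 + 2\right) 0 \right)} + q{\left(-35,53 \right)} = 56 - 7 = 49$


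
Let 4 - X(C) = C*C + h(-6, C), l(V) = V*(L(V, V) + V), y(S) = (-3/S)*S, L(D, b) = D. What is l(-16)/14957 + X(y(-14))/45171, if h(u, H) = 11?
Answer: 22888240/675622647 ≈ 0.033877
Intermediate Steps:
y(S) = -3
l(V) = 2*V² (l(V) = V*(V + V) = V*(2*V) = 2*V²)
X(C) = -7 - C² (X(C) = 4 - (C*C + 11) = 4 - (C² + 11) = 4 - (11 + C²) = 4 + (-11 - C²) = -7 - C²)
l(-16)/14957 + X(y(-14))/45171 = (2*(-16)²)/14957 + (-7 - 1*(-3)²)/45171 = (2*256)*(1/14957) + (-7 - 1*9)*(1/45171) = 512*(1/14957) + (-7 - 9)*(1/45171) = 512/14957 - 16*1/45171 = 512/14957 - 16/45171 = 22888240/675622647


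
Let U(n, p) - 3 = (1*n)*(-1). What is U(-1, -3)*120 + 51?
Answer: 531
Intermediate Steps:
U(n, p) = 3 - n (U(n, p) = 3 + (1*n)*(-1) = 3 + n*(-1) = 3 - n)
U(-1, -3)*120 + 51 = (3 - 1*(-1))*120 + 51 = (3 + 1)*120 + 51 = 4*120 + 51 = 480 + 51 = 531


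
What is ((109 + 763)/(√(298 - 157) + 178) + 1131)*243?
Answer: 8706774807/31543 - 211896*√141/31543 ≈ 2.7595e+5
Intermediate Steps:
((109 + 763)/(√(298 - 157) + 178) + 1131)*243 = (872/(√141 + 178) + 1131)*243 = (872/(178 + √141) + 1131)*243 = (1131 + 872/(178 + √141))*243 = 274833 + 211896/(178 + √141)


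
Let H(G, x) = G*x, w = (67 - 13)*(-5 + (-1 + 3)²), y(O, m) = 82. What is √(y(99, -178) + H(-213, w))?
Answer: 8*√181 ≈ 107.63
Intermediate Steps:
w = -54 (w = 54*(-5 + 2²) = 54*(-5 + 4) = 54*(-1) = -54)
√(y(99, -178) + H(-213, w)) = √(82 - 213*(-54)) = √(82 + 11502) = √11584 = 8*√181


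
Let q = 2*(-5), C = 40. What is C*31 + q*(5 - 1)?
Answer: 1200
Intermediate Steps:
q = -10
C*31 + q*(5 - 1) = 40*31 - 10*(5 - 1) = 1240 - 10*4 = 1240 - 40 = 1200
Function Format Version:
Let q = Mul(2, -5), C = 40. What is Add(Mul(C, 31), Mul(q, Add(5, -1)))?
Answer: 1200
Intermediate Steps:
q = -10
Add(Mul(C, 31), Mul(q, Add(5, -1))) = Add(Mul(40, 31), Mul(-10, Add(5, -1))) = Add(1240, Mul(-10, 4)) = Add(1240, -40) = 1200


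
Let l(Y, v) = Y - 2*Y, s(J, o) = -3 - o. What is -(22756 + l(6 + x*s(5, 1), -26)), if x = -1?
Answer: -22746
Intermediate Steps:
l(Y, v) = -Y (l(Y, v) = Y - 2*Y = -Y)
-(22756 + l(6 + x*s(5, 1), -26)) = -(22756 - (6 - (-3 - 1*1))) = -(22756 - (6 - (-3 - 1))) = -(22756 - (6 - 1*(-4))) = -(22756 - (6 + 4)) = -(22756 - 1*10) = -(22756 - 10) = -1*22746 = -22746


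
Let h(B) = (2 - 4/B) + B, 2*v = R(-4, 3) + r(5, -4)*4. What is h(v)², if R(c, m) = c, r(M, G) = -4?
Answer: 1444/25 ≈ 57.760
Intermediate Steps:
v = -10 (v = (-4 - 4*4)/2 = (-4 - 16)/2 = (½)*(-20) = -10)
h(B) = 2 + B - 4/B
h(v)² = (2 - 10 - 4/(-10))² = (2 - 10 - 4*(-⅒))² = (2 - 10 + ⅖)² = (-38/5)² = 1444/25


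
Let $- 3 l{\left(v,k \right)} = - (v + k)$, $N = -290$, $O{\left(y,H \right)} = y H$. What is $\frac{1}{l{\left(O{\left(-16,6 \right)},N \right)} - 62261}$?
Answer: $- \frac{3}{187169} \approx -1.6028 \cdot 10^{-5}$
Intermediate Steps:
$O{\left(y,H \right)} = H y$
$l{\left(v,k \right)} = \frac{k}{3} + \frac{v}{3}$ ($l{\left(v,k \right)} = - \frac{\left(-1\right) \left(v + k\right)}{3} = - \frac{\left(-1\right) \left(k + v\right)}{3} = - \frac{- k - v}{3} = \frac{k}{3} + \frac{v}{3}$)
$\frac{1}{l{\left(O{\left(-16,6 \right)},N \right)} - 62261} = \frac{1}{\left(\frac{1}{3} \left(-290\right) + \frac{6 \left(-16\right)}{3}\right) - 62261} = \frac{1}{\left(- \frac{290}{3} + \frac{1}{3} \left(-96\right)\right) - 62261} = \frac{1}{\left(- \frac{290}{3} - 32\right) - 62261} = \frac{1}{- \frac{386}{3} - 62261} = \frac{1}{- \frac{187169}{3}} = - \frac{3}{187169}$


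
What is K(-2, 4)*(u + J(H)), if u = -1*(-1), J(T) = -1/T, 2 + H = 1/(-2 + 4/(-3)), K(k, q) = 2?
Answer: 66/23 ≈ 2.8696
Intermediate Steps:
H = -23/10 (H = -2 + 1/(-2 + 4/(-3)) = -2 + 1/(-2 + 4*(-1/3)) = -2 + 1/(-2 - 4/3) = -2 + 1/(-10/3) = -2 - 3/10 = -23/10 ≈ -2.3000)
u = 1
K(-2, 4)*(u + J(H)) = 2*(1 - 1/(-23/10)) = 2*(1 - 1*(-10/23)) = 2*(1 + 10/23) = 2*(33/23) = 66/23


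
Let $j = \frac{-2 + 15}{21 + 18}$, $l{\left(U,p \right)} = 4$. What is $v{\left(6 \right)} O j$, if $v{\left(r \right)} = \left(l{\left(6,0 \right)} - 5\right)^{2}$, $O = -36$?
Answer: $-12$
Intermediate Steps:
$j = \frac{1}{3}$ ($j = \frac{13}{39} = 13 \cdot \frac{1}{39} = \frac{1}{3} \approx 0.33333$)
$v{\left(r \right)} = 1$ ($v{\left(r \right)} = \left(4 - 5\right)^{2} = \left(-1\right)^{2} = 1$)
$v{\left(6 \right)} O j = 1 \left(-36\right) \frac{1}{3} = \left(-36\right) \frac{1}{3} = -12$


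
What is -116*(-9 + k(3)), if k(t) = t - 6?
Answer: 1392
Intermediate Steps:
k(t) = -6 + t
-116*(-9 + k(3)) = -116*(-9 + (-6 + 3)) = -116*(-9 - 3) = -116*(-12) = 1392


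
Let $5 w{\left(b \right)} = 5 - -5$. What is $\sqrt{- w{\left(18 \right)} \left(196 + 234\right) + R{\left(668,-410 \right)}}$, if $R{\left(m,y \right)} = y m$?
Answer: $2 i \sqrt{68685} \approx 524.16 i$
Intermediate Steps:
$w{\left(b \right)} = 2$ ($w{\left(b \right)} = \frac{5 - -5}{5} = \frac{5 + 5}{5} = \frac{1}{5} \cdot 10 = 2$)
$R{\left(m,y \right)} = m y$
$\sqrt{- w{\left(18 \right)} \left(196 + 234\right) + R{\left(668,-410 \right)}} = \sqrt{- 2 \left(196 + 234\right) + 668 \left(-410\right)} = \sqrt{- 2 \cdot 430 - 273880} = \sqrt{\left(-1\right) 860 - 273880} = \sqrt{-860 - 273880} = \sqrt{-274740} = 2 i \sqrt{68685}$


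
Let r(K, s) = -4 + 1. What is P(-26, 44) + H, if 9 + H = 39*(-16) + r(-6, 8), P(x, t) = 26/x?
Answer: -637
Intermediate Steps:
r(K, s) = -3
H = -636 (H = -9 + (39*(-16) - 3) = -9 + (-624 - 3) = -9 - 627 = -636)
P(-26, 44) + H = 26/(-26) - 636 = 26*(-1/26) - 636 = -1 - 636 = -637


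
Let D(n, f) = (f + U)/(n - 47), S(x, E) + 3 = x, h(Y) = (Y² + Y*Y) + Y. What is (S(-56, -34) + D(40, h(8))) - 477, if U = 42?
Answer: -3930/7 ≈ -561.43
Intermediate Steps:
h(Y) = Y + 2*Y² (h(Y) = (Y² + Y²) + Y = 2*Y² + Y = Y + 2*Y²)
S(x, E) = -3 + x
D(n, f) = (42 + f)/(-47 + n) (D(n, f) = (f + 42)/(n - 47) = (42 + f)/(-47 + n))
(S(-56, -34) + D(40, h(8))) - 477 = ((-3 - 56) + (42 + 8*(1 + 2*8))/(-47 + 40)) - 477 = (-59 + (42 + 8*(1 + 16))/(-7)) - 477 = (-59 - (42 + 8*17)/7) - 477 = (-59 - (42 + 136)/7) - 477 = (-59 - ⅐*178) - 477 = (-59 - 178/7) - 477 = -591/7 - 477 = -3930/7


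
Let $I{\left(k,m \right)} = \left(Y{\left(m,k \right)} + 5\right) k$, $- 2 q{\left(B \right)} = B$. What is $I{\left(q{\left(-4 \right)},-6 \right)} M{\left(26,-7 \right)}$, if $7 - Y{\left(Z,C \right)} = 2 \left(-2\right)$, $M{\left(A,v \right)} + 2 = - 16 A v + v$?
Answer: $92896$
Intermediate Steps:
$q{\left(B \right)} = - \frac{B}{2}$
$M{\left(A,v \right)} = -2 + v - 16 A v$ ($M{\left(A,v \right)} = -2 + \left(- 16 A v + v\right) = -2 - \left(- v + 16 A v\right) = -2 + v - 16 A v$)
$Y{\left(Z,C \right)} = 11$ ($Y{\left(Z,C \right)} = 7 - 2 \left(-2\right) = 7 - -4 = 7 + 4 = 11$)
$I{\left(k,m \right)} = 16 k$ ($I{\left(k,m \right)} = \left(11 + 5\right) k = 16 k$)
$I{\left(q{\left(-4 \right)},-6 \right)} M{\left(26,-7 \right)} = 16 \left(\left(- \frac{1}{2}\right) \left(-4\right)\right) \left(-2 - 7 - 416 \left(-7\right)\right) = 16 \cdot 2 \left(-2 - 7 + 2912\right) = 32 \cdot 2903 = 92896$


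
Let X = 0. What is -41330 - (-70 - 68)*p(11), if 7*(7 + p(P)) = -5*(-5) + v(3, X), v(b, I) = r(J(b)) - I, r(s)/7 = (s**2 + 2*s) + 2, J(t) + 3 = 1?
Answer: -290690/7 ≈ -41527.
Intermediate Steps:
J(t) = -2 (J(t) = -3 + 1 = -2)
r(s) = 14 + 7*s**2 + 14*s (r(s) = 7*((s**2 + 2*s) + 2) = 7*(2 + s**2 + 2*s) = 14 + 7*s**2 + 14*s)
v(b, I) = 14 - I (v(b, I) = (14 + 7*(-2)**2 + 14*(-2)) - I = (14 + 7*4 - 28) - I = (14 + 28 - 28) - I = 14 - I)
p(P) = -10/7 (p(P) = -7 + (-5*(-5) + (14 - 1*0))/7 = -7 + (25 + (14 + 0))/7 = -7 + (25 + 14)/7 = -7 + (1/7)*39 = -7 + 39/7 = -10/7)
-41330 - (-70 - 68)*p(11) = -41330 - (-70 - 68)*(-10)/7 = -41330 - (-138)*(-10)/7 = -41330 - 1*1380/7 = -41330 - 1380/7 = -290690/7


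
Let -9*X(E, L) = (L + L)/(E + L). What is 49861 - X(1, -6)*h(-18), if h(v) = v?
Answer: 249281/5 ≈ 49856.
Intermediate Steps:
X(E, L) = -2*L/(9*(E + L)) (X(E, L) = -(L + L)/(9*(E + L)) = -2*L/(9*(E + L)))
49861 - X(1, -6)*h(-18) = 49861 - (-2*(-6)/(9*1 + 9*(-6)))*(-18) = 49861 - (-2*(-6)/(9 - 54))*(-18) = 49861 - (-2*(-6)/(-45))*(-18) = 49861 - (-2*(-6)*(-1/45))*(-18) = 49861 - (-4)*(-18)/15 = 49861 - 1*24/5 = 49861 - 24/5 = 249281/5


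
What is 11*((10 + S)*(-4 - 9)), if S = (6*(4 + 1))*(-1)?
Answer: 2860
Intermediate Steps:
S = -30 (S = (6*5)*(-1) = 30*(-1) = -30)
11*((10 + S)*(-4 - 9)) = 11*((10 - 30)*(-4 - 9)) = 11*(-20*(-13)) = 11*260 = 2860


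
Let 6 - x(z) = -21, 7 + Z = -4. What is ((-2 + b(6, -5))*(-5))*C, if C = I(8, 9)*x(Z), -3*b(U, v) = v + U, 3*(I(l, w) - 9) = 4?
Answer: 3255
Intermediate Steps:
Z = -11 (Z = -7 - 4 = -11)
I(l, w) = 31/3 (I(l, w) = 9 + (⅓)*4 = 9 + 4/3 = 31/3)
x(z) = 27 (x(z) = 6 - 1*(-21) = 6 + 21 = 27)
b(U, v) = -U/3 - v/3 (b(U, v) = -(v + U)/3 = -(U + v)/3 = -U/3 - v/3)
C = 279 (C = (31/3)*27 = 279)
((-2 + b(6, -5))*(-5))*C = ((-2 + (-⅓*6 - ⅓*(-5)))*(-5))*279 = ((-2 + (-2 + 5/3))*(-5))*279 = ((-2 - ⅓)*(-5))*279 = -7/3*(-5)*279 = (35/3)*279 = 3255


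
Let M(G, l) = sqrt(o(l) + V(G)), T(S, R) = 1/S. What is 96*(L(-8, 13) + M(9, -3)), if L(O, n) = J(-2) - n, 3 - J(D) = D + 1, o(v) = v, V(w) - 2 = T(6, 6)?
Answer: -864 + 16*I*sqrt(30) ≈ -864.0 + 87.636*I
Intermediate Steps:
V(w) = 13/6 (V(w) = 2 + 1/6 = 13/6)
J(D) = 2 - D (J(D) = 3 - (D + 1) = 3 - (1 + D) = 3 + (-1 - D) = 2 - D)
M(G, l) = sqrt(13/6 + l) (M(G, l) = sqrt(l + 13/6) = sqrt(13/6 + l))
L(O, n) = 4 - n (L(O, n) = (2 - 1*(-2)) - n = (2 + 2) - n = 4 - n)
96*(L(-8, 13) + M(9, -3)) = 96*((4 - 1*13) + sqrt(78 + 36*(-3))/6) = 96*((4 - 13) + sqrt(78 - 108)/6) = 96*(-9 + sqrt(-30)/6) = 96*(-9 + (I*sqrt(30))/6) = 96*(-9 + I*sqrt(30)/6) = -864 + 16*I*sqrt(30)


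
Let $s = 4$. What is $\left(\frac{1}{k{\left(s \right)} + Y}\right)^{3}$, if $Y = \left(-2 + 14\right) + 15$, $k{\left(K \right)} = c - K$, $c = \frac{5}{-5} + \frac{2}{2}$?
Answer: $\frac{1}{12167} \approx 8.219 \cdot 10^{-5}$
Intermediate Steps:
$c = 0$ ($c = 5 \left(- \frac{1}{5}\right) + 2 \cdot \frac{1}{2} = -1 + 1 = 0$)
$k{\left(K \right)} = - K$ ($k{\left(K \right)} = 0 - K = - K$)
$Y = 27$ ($Y = 12 + 15 = 27$)
$\left(\frac{1}{k{\left(s \right)} + Y}\right)^{3} = \left(\frac{1}{\left(-1\right) 4 + 27}\right)^{3} = \left(\frac{1}{-4 + 27}\right)^{3} = \left(\frac{1}{23}\right)^{3} = \frac{1}{12167}$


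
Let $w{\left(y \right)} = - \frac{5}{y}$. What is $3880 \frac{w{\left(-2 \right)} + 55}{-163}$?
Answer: $- \frac{223100}{163} \approx -1368.7$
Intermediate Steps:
$3880 \frac{w{\left(-2 \right)} + 55}{-163} = 3880 \frac{- \frac{5}{-2} + 55}{-163} = 3880 \left(\left(-5\right) \left(- \frac{1}{2}\right) + 55\right) \left(- \frac{1}{163}\right) = 3880 \left(\frac{5}{2} + 55\right) \left(- \frac{1}{163}\right) = 3880 \cdot \frac{115}{2} \left(- \frac{1}{163}\right) = 3880 \left(- \frac{115}{326}\right) = - \frac{223100}{163}$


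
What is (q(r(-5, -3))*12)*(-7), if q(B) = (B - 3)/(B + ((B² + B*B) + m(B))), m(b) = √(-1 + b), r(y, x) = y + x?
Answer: 12320/1601 - 308*I/1601 ≈ 7.6952 - 0.19238*I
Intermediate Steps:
r(y, x) = x + y
q(B) = (-3 + B)/(B + √(-1 + B) + 2*B²) (q(B) = (B - 3)/(B + ((B² + B*B) + √(-1 + B))) = (-3 + B)/(B + ((B² + B²) + √(-1 + B))) = (-3 + B)/(B + (2*B² + √(-1 + B))) = (-3 + B)/(B + (√(-1 + B) + 2*B²)) = (-3 + B)/(B + √(-1 + B) + 2*B²))
(q(r(-5, -3))*12)*(-7) = (((-3 + (-3 - 5))/((-3 - 5) + √(-1 + (-3 - 5)) + 2*(-3 - 5)²))*12)*(-7) = (((-3 - 8)/(-8 + √(-1 - 8) + 2*(-8)²))*12)*(-7) = ((-11/(-8 + √(-9) + 2*64))*12)*(-7) = ((-11/(-8 + 3*I + 128))*12)*(-7) = ((-11/(120 + 3*I))*12)*(-7) = ((((120 - 3*I)/14409)*(-11))*12)*(-7) = (-11*(120 - 3*I)/14409*12)*(-7) = -44*(120 - 3*I)/4803*(-7) = 308*(120 - 3*I)/4803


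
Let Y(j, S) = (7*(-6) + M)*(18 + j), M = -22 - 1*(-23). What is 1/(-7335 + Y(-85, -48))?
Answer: -1/4588 ≈ -0.00021796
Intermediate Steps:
M = 1 (M = -22 + 23 = 1)
Y(j, S) = -738 - 41*j (Y(j, S) = (7*(-6) + 1)*(18 + j) = (-42 + 1)*(18 + j) = -41*(18 + j) = -738 - 41*j)
1/(-7335 + Y(-85, -48)) = 1/(-7335 + (-738 - 41*(-85))) = 1/(-7335 + (-738 + 3485)) = 1/(-7335 + 2747) = 1/(-4588) = -1/4588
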